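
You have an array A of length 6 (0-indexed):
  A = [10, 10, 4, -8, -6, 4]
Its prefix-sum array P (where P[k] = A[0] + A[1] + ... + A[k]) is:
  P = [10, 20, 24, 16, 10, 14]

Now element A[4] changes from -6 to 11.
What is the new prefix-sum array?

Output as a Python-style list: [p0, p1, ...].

Change: A[4] -6 -> 11, delta = 17
P[k] for k < 4: unchanged (A[4] not included)
P[k] for k >= 4: shift by delta = 17
  P[0] = 10 + 0 = 10
  P[1] = 20 + 0 = 20
  P[2] = 24 + 0 = 24
  P[3] = 16 + 0 = 16
  P[4] = 10 + 17 = 27
  P[5] = 14 + 17 = 31

Answer: [10, 20, 24, 16, 27, 31]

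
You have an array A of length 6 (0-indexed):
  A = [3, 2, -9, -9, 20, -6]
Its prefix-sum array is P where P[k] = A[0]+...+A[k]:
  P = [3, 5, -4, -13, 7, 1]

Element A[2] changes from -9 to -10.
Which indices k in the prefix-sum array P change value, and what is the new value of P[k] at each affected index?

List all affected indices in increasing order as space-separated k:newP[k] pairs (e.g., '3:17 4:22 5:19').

Answer: 2:-5 3:-14 4:6 5:0

Derivation:
P[k] = A[0] + ... + A[k]
P[k] includes A[2] iff k >= 2
Affected indices: 2, 3, ..., 5; delta = -1
  P[2]: -4 + -1 = -5
  P[3]: -13 + -1 = -14
  P[4]: 7 + -1 = 6
  P[5]: 1 + -1 = 0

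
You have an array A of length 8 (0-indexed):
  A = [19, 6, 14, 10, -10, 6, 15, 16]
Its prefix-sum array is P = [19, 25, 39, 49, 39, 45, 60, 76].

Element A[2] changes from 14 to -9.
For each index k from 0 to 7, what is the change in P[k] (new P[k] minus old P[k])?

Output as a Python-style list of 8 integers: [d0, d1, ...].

Answer: [0, 0, -23, -23, -23, -23, -23, -23]

Derivation:
Element change: A[2] 14 -> -9, delta = -23
For k < 2: P[k] unchanged, delta_P[k] = 0
For k >= 2: P[k] shifts by exactly -23
Delta array: [0, 0, -23, -23, -23, -23, -23, -23]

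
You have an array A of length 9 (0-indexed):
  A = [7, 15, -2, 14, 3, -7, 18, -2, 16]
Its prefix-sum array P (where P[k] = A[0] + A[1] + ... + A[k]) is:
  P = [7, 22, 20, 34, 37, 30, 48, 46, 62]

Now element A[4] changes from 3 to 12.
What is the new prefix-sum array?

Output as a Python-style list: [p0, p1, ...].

Answer: [7, 22, 20, 34, 46, 39, 57, 55, 71]

Derivation:
Change: A[4] 3 -> 12, delta = 9
P[k] for k < 4: unchanged (A[4] not included)
P[k] for k >= 4: shift by delta = 9
  P[0] = 7 + 0 = 7
  P[1] = 22 + 0 = 22
  P[2] = 20 + 0 = 20
  P[3] = 34 + 0 = 34
  P[4] = 37 + 9 = 46
  P[5] = 30 + 9 = 39
  P[6] = 48 + 9 = 57
  P[7] = 46 + 9 = 55
  P[8] = 62 + 9 = 71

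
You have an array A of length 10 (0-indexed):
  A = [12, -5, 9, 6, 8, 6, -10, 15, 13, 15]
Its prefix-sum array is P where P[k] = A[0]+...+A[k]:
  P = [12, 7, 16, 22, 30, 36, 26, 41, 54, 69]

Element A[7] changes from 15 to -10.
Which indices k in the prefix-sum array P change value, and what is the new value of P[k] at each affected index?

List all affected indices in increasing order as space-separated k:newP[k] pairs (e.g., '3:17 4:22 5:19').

P[k] = A[0] + ... + A[k]
P[k] includes A[7] iff k >= 7
Affected indices: 7, 8, ..., 9; delta = -25
  P[7]: 41 + -25 = 16
  P[8]: 54 + -25 = 29
  P[9]: 69 + -25 = 44

Answer: 7:16 8:29 9:44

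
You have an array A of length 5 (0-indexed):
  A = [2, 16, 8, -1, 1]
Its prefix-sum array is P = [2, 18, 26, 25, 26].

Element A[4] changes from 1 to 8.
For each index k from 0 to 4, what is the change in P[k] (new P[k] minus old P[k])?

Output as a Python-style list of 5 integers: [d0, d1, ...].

Answer: [0, 0, 0, 0, 7]

Derivation:
Element change: A[4] 1 -> 8, delta = 7
For k < 4: P[k] unchanged, delta_P[k] = 0
For k >= 4: P[k] shifts by exactly 7
Delta array: [0, 0, 0, 0, 7]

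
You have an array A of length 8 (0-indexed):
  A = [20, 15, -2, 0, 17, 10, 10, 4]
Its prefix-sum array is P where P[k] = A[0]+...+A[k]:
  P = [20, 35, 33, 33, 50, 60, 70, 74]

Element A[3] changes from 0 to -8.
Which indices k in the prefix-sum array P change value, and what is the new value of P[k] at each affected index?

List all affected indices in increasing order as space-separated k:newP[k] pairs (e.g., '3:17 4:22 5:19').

P[k] = A[0] + ... + A[k]
P[k] includes A[3] iff k >= 3
Affected indices: 3, 4, ..., 7; delta = -8
  P[3]: 33 + -8 = 25
  P[4]: 50 + -8 = 42
  P[5]: 60 + -8 = 52
  P[6]: 70 + -8 = 62
  P[7]: 74 + -8 = 66

Answer: 3:25 4:42 5:52 6:62 7:66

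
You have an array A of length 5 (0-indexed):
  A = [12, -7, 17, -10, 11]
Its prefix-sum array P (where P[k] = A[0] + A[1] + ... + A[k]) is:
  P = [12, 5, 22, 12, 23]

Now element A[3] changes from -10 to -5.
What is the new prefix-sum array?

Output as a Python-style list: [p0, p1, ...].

Answer: [12, 5, 22, 17, 28]

Derivation:
Change: A[3] -10 -> -5, delta = 5
P[k] for k < 3: unchanged (A[3] not included)
P[k] for k >= 3: shift by delta = 5
  P[0] = 12 + 0 = 12
  P[1] = 5 + 0 = 5
  P[2] = 22 + 0 = 22
  P[3] = 12 + 5 = 17
  P[4] = 23 + 5 = 28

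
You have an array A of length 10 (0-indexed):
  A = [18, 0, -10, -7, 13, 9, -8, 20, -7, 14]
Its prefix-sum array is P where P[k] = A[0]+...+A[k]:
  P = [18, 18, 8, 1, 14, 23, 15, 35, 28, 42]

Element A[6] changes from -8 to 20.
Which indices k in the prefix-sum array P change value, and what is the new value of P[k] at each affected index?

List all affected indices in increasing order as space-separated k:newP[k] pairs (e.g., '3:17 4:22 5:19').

Answer: 6:43 7:63 8:56 9:70

Derivation:
P[k] = A[0] + ... + A[k]
P[k] includes A[6] iff k >= 6
Affected indices: 6, 7, ..., 9; delta = 28
  P[6]: 15 + 28 = 43
  P[7]: 35 + 28 = 63
  P[8]: 28 + 28 = 56
  P[9]: 42 + 28 = 70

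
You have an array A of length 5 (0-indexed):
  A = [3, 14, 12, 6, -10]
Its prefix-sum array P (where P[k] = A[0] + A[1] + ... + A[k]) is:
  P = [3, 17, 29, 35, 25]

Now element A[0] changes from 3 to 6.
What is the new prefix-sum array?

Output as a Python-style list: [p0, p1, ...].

Answer: [6, 20, 32, 38, 28]

Derivation:
Change: A[0] 3 -> 6, delta = 3
P[k] for k < 0: unchanged (A[0] not included)
P[k] for k >= 0: shift by delta = 3
  P[0] = 3 + 3 = 6
  P[1] = 17 + 3 = 20
  P[2] = 29 + 3 = 32
  P[3] = 35 + 3 = 38
  P[4] = 25 + 3 = 28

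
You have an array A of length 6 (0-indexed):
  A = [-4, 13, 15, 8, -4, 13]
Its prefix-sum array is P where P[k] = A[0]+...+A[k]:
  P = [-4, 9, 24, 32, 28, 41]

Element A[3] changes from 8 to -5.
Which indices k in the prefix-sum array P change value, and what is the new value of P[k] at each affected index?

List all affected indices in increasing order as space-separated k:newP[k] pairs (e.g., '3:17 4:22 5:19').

Answer: 3:19 4:15 5:28

Derivation:
P[k] = A[0] + ... + A[k]
P[k] includes A[3] iff k >= 3
Affected indices: 3, 4, ..., 5; delta = -13
  P[3]: 32 + -13 = 19
  P[4]: 28 + -13 = 15
  P[5]: 41 + -13 = 28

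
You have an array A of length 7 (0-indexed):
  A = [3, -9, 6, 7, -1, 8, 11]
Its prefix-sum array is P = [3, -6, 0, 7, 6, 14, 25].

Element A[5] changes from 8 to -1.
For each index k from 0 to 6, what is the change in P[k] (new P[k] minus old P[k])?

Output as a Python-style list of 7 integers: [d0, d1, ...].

Answer: [0, 0, 0, 0, 0, -9, -9]

Derivation:
Element change: A[5] 8 -> -1, delta = -9
For k < 5: P[k] unchanged, delta_P[k] = 0
For k >= 5: P[k] shifts by exactly -9
Delta array: [0, 0, 0, 0, 0, -9, -9]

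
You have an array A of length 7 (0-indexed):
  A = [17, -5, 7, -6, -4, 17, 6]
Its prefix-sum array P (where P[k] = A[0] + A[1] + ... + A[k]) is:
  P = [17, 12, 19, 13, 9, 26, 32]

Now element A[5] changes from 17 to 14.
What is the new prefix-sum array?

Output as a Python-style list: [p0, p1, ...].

Change: A[5] 17 -> 14, delta = -3
P[k] for k < 5: unchanged (A[5] not included)
P[k] for k >= 5: shift by delta = -3
  P[0] = 17 + 0 = 17
  P[1] = 12 + 0 = 12
  P[2] = 19 + 0 = 19
  P[3] = 13 + 0 = 13
  P[4] = 9 + 0 = 9
  P[5] = 26 + -3 = 23
  P[6] = 32 + -3 = 29

Answer: [17, 12, 19, 13, 9, 23, 29]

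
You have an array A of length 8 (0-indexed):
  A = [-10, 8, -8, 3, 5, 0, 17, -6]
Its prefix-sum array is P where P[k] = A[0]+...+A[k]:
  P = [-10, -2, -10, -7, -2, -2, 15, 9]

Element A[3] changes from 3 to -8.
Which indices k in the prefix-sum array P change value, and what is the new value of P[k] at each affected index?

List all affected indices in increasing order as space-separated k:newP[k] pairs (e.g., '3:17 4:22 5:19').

P[k] = A[0] + ... + A[k]
P[k] includes A[3] iff k >= 3
Affected indices: 3, 4, ..., 7; delta = -11
  P[3]: -7 + -11 = -18
  P[4]: -2 + -11 = -13
  P[5]: -2 + -11 = -13
  P[6]: 15 + -11 = 4
  P[7]: 9 + -11 = -2

Answer: 3:-18 4:-13 5:-13 6:4 7:-2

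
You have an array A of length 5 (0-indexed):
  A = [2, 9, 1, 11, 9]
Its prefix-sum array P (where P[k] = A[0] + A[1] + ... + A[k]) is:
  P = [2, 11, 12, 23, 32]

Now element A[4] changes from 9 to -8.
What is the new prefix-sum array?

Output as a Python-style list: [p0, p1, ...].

Answer: [2, 11, 12, 23, 15]

Derivation:
Change: A[4] 9 -> -8, delta = -17
P[k] for k < 4: unchanged (A[4] not included)
P[k] for k >= 4: shift by delta = -17
  P[0] = 2 + 0 = 2
  P[1] = 11 + 0 = 11
  P[2] = 12 + 0 = 12
  P[3] = 23 + 0 = 23
  P[4] = 32 + -17 = 15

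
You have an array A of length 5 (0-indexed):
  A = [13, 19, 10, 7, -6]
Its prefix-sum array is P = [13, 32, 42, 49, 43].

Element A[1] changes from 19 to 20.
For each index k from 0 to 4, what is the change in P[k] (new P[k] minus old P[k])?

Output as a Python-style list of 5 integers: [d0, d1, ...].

Answer: [0, 1, 1, 1, 1]

Derivation:
Element change: A[1] 19 -> 20, delta = 1
For k < 1: P[k] unchanged, delta_P[k] = 0
For k >= 1: P[k] shifts by exactly 1
Delta array: [0, 1, 1, 1, 1]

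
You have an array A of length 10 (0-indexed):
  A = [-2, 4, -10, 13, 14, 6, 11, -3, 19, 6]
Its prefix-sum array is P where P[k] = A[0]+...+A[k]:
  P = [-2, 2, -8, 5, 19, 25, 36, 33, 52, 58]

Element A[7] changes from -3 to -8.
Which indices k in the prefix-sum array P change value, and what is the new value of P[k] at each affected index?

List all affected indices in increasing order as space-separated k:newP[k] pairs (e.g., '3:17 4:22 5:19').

P[k] = A[0] + ... + A[k]
P[k] includes A[7] iff k >= 7
Affected indices: 7, 8, ..., 9; delta = -5
  P[7]: 33 + -5 = 28
  P[8]: 52 + -5 = 47
  P[9]: 58 + -5 = 53

Answer: 7:28 8:47 9:53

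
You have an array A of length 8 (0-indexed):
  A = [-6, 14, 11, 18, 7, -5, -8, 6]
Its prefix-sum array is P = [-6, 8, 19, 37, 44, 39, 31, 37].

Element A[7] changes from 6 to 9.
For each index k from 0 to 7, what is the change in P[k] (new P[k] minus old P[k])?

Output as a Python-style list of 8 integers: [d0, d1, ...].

Element change: A[7] 6 -> 9, delta = 3
For k < 7: P[k] unchanged, delta_P[k] = 0
For k >= 7: P[k] shifts by exactly 3
Delta array: [0, 0, 0, 0, 0, 0, 0, 3]

Answer: [0, 0, 0, 0, 0, 0, 0, 3]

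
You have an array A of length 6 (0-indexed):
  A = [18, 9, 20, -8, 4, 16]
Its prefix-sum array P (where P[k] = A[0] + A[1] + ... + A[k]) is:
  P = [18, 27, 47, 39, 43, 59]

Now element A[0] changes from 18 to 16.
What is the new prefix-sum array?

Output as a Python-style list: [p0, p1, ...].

Change: A[0] 18 -> 16, delta = -2
P[k] for k < 0: unchanged (A[0] not included)
P[k] for k >= 0: shift by delta = -2
  P[0] = 18 + -2 = 16
  P[1] = 27 + -2 = 25
  P[2] = 47 + -2 = 45
  P[3] = 39 + -2 = 37
  P[4] = 43 + -2 = 41
  P[5] = 59 + -2 = 57

Answer: [16, 25, 45, 37, 41, 57]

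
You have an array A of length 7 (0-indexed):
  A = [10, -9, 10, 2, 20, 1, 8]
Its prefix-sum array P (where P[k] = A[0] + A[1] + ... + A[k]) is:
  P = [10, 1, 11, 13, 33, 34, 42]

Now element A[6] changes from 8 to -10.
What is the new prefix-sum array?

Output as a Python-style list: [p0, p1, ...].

Answer: [10, 1, 11, 13, 33, 34, 24]

Derivation:
Change: A[6] 8 -> -10, delta = -18
P[k] for k < 6: unchanged (A[6] not included)
P[k] for k >= 6: shift by delta = -18
  P[0] = 10 + 0 = 10
  P[1] = 1 + 0 = 1
  P[2] = 11 + 0 = 11
  P[3] = 13 + 0 = 13
  P[4] = 33 + 0 = 33
  P[5] = 34 + 0 = 34
  P[6] = 42 + -18 = 24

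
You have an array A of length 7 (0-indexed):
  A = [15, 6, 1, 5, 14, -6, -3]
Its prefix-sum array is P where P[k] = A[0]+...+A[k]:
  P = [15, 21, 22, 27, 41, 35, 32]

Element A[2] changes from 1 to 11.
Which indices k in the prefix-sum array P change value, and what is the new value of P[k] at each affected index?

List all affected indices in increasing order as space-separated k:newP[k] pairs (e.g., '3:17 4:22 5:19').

Answer: 2:32 3:37 4:51 5:45 6:42

Derivation:
P[k] = A[0] + ... + A[k]
P[k] includes A[2] iff k >= 2
Affected indices: 2, 3, ..., 6; delta = 10
  P[2]: 22 + 10 = 32
  P[3]: 27 + 10 = 37
  P[4]: 41 + 10 = 51
  P[5]: 35 + 10 = 45
  P[6]: 32 + 10 = 42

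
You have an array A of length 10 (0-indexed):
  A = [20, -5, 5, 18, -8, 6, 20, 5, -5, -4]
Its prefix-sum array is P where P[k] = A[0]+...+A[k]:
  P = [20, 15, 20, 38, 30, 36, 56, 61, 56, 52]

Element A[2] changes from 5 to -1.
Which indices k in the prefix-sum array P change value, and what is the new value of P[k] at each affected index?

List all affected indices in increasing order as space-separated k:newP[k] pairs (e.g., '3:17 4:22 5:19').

P[k] = A[0] + ... + A[k]
P[k] includes A[2] iff k >= 2
Affected indices: 2, 3, ..., 9; delta = -6
  P[2]: 20 + -6 = 14
  P[3]: 38 + -6 = 32
  P[4]: 30 + -6 = 24
  P[5]: 36 + -6 = 30
  P[6]: 56 + -6 = 50
  P[7]: 61 + -6 = 55
  P[8]: 56 + -6 = 50
  P[9]: 52 + -6 = 46

Answer: 2:14 3:32 4:24 5:30 6:50 7:55 8:50 9:46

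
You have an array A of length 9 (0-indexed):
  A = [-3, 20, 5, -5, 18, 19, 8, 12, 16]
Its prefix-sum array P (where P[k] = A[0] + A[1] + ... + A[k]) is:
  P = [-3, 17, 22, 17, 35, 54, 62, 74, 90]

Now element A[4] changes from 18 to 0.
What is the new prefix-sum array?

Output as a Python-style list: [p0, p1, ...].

Change: A[4] 18 -> 0, delta = -18
P[k] for k < 4: unchanged (A[4] not included)
P[k] for k >= 4: shift by delta = -18
  P[0] = -3 + 0 = -3
  P[1] = 17 + 0 = 17
  P[2] = 22 + 0 = 22
  P[3] = 17 + 0 = 17
  P[4] = 35 + -18 = 17
  P[5] = 54 + -18 = 36
  P[6] = 62 + -18 = 44
  P[7] = 74 + -18 = 56
  P[8] = 90 + -18 = 72

Answer: [-3, 17, 22, 17, 17, 36, 44, 56, 72]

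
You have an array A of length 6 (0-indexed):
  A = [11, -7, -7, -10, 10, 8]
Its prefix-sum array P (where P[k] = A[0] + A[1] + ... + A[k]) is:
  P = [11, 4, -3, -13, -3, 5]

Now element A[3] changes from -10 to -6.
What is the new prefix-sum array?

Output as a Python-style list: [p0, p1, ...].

Change: A[3] -10 -> -6, delta = 4
P[k] for k < 3: unchanged (A[3] not included)
P[k] for k >= 3: shift by delta = 4
  P[0] = 11 + 0 = 11
  P[1] = 4 + 0 = 4
  P[2] = -3 + 0 = -3
  P[3] = -13 + 4 = -9
  P[4] = -3 + 4 = 1
  P[5] = 5 + 4 = 9

Answer: [11, 4, -3, -9, 1, 9]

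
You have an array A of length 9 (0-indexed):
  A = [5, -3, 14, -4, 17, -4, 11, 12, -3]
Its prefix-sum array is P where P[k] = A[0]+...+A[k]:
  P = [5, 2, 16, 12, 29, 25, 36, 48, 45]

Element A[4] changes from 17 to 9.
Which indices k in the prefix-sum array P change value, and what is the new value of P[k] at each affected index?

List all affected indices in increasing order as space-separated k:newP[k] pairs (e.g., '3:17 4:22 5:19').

P[k] = A[0] + ... + A[k]
P[k] includes A[4] iff k >= 4
Affected indices: 4, 5, ..., 8; delta = -8
  P[4]: 29 + -8 = 21
  P[5]: 25 + -8 = 17
  P[6]: 36 + -8 = 28
  P[7]: 48 + -8 = 40
  P[8]: 45 + -8 = 37

Answer: 4:21 5:17 6:28 7:40 8:37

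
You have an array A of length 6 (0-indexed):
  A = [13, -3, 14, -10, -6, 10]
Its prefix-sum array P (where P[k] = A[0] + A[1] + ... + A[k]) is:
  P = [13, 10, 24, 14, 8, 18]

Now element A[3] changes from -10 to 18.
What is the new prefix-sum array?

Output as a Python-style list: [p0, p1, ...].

Answer: [13, 10, 24, 42, 36, 46]

Derivation:
Change: A[3] -10 -> 18, delta = 28
P[k] for k < 3: unchanged (A[3] not included)
P[k] for k >= 3: shift by delta = 28
  P[0] = 13 + 0 = 13
  P[1] = 10 + 0 = 10
  P[2] = 24 + 0 = 24
  P[3] = 14 + 28 = 42
  P[4] = 8 + 28 = 36
  P[5] = 18 + 28 = 46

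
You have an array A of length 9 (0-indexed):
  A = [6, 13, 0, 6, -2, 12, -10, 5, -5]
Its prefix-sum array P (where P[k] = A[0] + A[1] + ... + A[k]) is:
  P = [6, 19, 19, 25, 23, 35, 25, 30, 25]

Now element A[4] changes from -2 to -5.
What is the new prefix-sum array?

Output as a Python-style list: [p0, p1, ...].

Change: A[4] -2 -> -5, delta = -3
P[k] for k < 4: unchanged (A[4] not included)
P[k] for k >= 4: shift by delta = -3
  P[0] = 6 + 0 = 6
  P[1] = 19 + 0 = 19
  P[2] = 19 + 0 = 19
  P[3] = 25 + 0 = 25
  P[4] = 23 + -3 = 20
  P[5] = 35 + -3 = 32
  P[6] = 25 + -3 = 22
  P[7] = 30 + -3 = 27
  P[8] = 25 + -3 = 22

Answer: [6, 19, 19, 25, 20, 32, 22, 27, 22]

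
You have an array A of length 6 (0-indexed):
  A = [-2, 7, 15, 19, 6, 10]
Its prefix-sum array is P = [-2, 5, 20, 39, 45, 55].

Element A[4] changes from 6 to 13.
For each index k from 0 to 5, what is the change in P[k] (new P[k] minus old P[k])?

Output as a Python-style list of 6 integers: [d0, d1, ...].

Answer: [0, 0, 0, 0, 7, 7]

Derivation:
Element change: A[4] 6 -> 13, delta = 7
For k < 4: P[k] unchanged, delta_P[k] = 0
For k >= 4: P[k] shifts by exactly 7
Delta array: [0, 0, 0, 0, 7, 7]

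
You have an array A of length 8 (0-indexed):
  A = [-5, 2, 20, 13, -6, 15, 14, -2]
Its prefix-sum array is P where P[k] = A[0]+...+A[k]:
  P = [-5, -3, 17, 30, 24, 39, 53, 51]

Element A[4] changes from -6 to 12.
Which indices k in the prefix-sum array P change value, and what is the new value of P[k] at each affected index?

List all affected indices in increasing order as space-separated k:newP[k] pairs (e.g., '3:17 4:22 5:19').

P[k] = A[0] + ... + A[k]
P[k] includes A[4] iff k >= 4
Affected indices: 4, 5, ..., 7; delta = 18
  P[4]: 24 + 18 = 42
  P[5]: 39 + 18 = 57
  P[6]: 53 + 18 = 71
  P[7]: 51 + 18 = 69

Answer: 4:42 5:57 6:71 7:69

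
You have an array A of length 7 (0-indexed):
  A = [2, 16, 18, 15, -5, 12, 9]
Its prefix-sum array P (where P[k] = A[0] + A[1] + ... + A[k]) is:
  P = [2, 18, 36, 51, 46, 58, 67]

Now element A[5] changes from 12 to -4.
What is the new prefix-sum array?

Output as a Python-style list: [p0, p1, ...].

Answer: [2, 18, 36, 51, 46, 42, 51]

Derivation:
Change: A[5] 12 -> -4, delta = -16
P[k] for k < 5: unchanged (A[5] not included)
P[k] for k >= 5: shift by delta = -16
  P[0] = 2 + 0 = 2
  P[1] = 18 + 0 = 18
  P[2] = 36 + 0 = 36
  P[3] = 51 + 0 = 51
  P[4] = 46 + 0 = 46
  P[5] = 58 + -16 = 42
  P[6] = 67 + -16 = 51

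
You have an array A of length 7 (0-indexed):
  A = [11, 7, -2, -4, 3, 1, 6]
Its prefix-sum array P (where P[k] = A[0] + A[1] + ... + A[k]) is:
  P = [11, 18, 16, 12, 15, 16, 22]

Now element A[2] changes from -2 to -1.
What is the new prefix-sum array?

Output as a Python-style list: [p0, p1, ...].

Change: A[2] -2 -> -1, delta = 1
P[k] for k < 2: unchanged (A[2] not included)
P[k] for k >= 2: shift by delta = 1
  P[0] = 11 + 0 = 11
  P[1] = 18 + 0 = 18
  P[2] = 16 + 1 = 17
  P[3] = 12 + 1 = 13
  P[4] = 15 + 1 = 16
  P[5] = 16 + 1 = 17
  P[6] = 22 + 1 = 23

Answer: [11, 18, 17, 13, 16, 17, 23]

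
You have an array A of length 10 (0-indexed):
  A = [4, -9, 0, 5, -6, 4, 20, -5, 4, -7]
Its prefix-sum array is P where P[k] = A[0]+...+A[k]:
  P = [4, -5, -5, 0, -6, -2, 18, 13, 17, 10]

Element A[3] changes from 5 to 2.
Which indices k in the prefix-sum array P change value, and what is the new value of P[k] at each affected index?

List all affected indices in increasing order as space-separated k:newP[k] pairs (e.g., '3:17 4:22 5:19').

Answer: 3:-3 4:-9 5:-5 6:15 7:10 8:14 9:7

Derivation:
P[k] = A[0] + ... + A[k]
P[k] includes A[3] iff k >= 3
Affected indices: 3, 4, ..., 9; delta = -3
  P[3]: 0 + -3 = -3
  P[4]: -6 + -3 = -9
  P[5]: -2 + -3 = -5
  P[6]: 18 + -3 = 15
  P[7]: 13 + -3 = 10
  P[8]: 17 + -3 = 14
  P[9]: 10 + -3 = 7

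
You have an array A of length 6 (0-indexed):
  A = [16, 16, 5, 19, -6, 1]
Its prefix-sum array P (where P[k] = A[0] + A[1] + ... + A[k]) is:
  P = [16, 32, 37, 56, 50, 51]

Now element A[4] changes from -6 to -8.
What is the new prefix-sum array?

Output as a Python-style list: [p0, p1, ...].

Change: A[4] -6 -> -8, delta = -2
P[k] for k < 4: unchanged (A[4] not included)
P[k] for k >= 4: shift by delta = -2
  P[0] = 16 + 0 = 16
  P[1] = 32 + 0 = 32
  P[2] = 37 + 0 = 37
  P[3] = 56 + 0 = 56
  P[4] = 50 + -2 = 48
  P[5] = 51 + -2 = 49

Answer: [16, 32, 37, 56, 48, 49]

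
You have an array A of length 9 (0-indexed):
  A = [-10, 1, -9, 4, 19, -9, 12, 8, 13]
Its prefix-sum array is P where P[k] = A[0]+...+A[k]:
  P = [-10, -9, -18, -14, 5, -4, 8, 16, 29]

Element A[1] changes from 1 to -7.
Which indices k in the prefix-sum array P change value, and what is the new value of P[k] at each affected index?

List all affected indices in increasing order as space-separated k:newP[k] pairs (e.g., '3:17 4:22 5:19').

P[k] = A[0] + ... + A[k]
P[k] includes A[1] iff k >= 1
Affected indices: 1, 2, ..., 8; delta = -8
  P[1]: -9 + -8 = -17
  P[2]: -18 + -8 = -26
  P[3]: -14 + -8 = -22
  P[4]: 5 + -8 = -3
  P[5]: -4 + -8 = -12
  P[6]: 8 + -8 = 0
  P[7]: 16 + -8 = 8
  P[8]: 29 + -8 = 21

Answer: 1:-17 2:-26 3:-22 4:-3 5:-12 6:0 7:8 8:21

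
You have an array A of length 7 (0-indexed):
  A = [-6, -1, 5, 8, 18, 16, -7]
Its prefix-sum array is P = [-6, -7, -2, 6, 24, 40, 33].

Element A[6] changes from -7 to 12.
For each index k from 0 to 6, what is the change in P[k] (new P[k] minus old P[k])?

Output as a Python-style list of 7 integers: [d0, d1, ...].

Answer: [0, 0, 0, 0, 0, 0, 19]

Derivation:
Element change: A[6] -7 -> 12, delta = 19
For k < 6: P[k] unchanged, delta_P[k] = 0
For k >= 6: P[k] shifts by exactly 19
Delta array: [0, 0, 0, 0, 0, 0, 19]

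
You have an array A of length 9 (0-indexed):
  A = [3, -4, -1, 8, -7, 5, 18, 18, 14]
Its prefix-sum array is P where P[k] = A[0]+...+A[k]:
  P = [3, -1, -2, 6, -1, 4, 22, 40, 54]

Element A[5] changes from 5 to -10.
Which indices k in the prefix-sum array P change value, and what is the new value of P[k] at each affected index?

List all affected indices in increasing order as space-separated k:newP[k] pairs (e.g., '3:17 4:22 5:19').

Answer: 5:-11 6:7 7:25 8:39

Derivation:
P[k] = A[0] + ... + A[k]
P[k] includes A[5] iff k >= 5
Affected indices: 5, 6, ..., 8; delta = -15
  P[5]: 4 + -15 = -11
  P[6]: 22 + -15 = 7
  P[7]: 40 + -15 = 25
  P[8]: 54 + -15 = 39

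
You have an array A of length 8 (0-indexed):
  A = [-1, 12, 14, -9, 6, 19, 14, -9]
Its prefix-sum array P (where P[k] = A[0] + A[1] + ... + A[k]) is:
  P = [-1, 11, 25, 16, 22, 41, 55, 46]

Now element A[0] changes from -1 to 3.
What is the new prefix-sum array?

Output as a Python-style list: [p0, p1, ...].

Answer: [3, 15, 29, 20, 26, 45, 59, 50]

Derivation:
Change: A[0] -1 -> 3, delta = 4
P[k] for k < 0: unchanged (A[0] not included)
P[k] for k >= 0: shift by delta = 4
  P[0] = -1 + 4 = 3
  P[1] = 11 + 4 = 15
  P[2] = 25 + 4 = 29
  P[3] = 16 + 4 = 20
  P[4] = 22 + 4 = 26
  P[5] = 41 + 4 = 45
  P[6] = 55 + 4 = 59
  P[7] = 46 + 4 = 50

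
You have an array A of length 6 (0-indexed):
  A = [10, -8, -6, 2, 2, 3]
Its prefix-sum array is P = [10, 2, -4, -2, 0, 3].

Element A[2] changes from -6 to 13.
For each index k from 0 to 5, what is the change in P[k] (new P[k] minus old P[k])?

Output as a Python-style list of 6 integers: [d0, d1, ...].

Element change: A[2] -6 -> 13, delta = 19
For k < 2: P[k] unchanged, delta_P[k] = 0
For k >= 2: P[k] shifts by exactly 19
Delta array: [0, 0, 19, 19, 19, 19]

Answer: [0, 0, 19, 19, 19, 19]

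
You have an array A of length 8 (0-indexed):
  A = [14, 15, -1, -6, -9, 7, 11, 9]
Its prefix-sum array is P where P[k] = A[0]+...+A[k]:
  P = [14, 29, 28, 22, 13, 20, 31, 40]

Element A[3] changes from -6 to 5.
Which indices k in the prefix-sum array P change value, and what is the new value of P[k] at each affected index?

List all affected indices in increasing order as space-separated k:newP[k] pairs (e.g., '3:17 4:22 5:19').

Answer: 3:33 4:24 5:31 6:42 7:51

Derivation:
P[k] = A[0] + ... + A[k]
P[k] includes A[3] iff k >= 3
Affected indices: 3, 4, ..., 7; delta = 11
  P[3]: 22 + 11 = 33
  P[4]: 13 + 11 = 24
  P[5]: 20 + 11 = 31
  P[6]: 31 + 11 = 42
  P[7]: 40 + 11 = 51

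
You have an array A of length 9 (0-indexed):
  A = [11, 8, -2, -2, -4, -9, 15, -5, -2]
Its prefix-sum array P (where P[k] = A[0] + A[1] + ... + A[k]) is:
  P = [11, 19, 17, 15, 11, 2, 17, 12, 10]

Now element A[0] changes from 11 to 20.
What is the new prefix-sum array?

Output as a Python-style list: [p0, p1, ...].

Change: A[0] 11 -> 20, delta = 9
P[k] for k < 0: unchanged (A[0] not included)
P[k] for k >= 0: shift by delta = 9
  P[0] = 11 + 9 = 20
  P[1] = 19 + 9 = 28
  P[2] = 17 + 9 = 26
  P[3] = 15 + 9 = 24
  P[4] = 11 + 9 = 20
  P[5] = 2 + 9 = 11
  P[6] = 17 + 9 = 26
  P[7] = 12 + 9 = 21
  P[8] = 10 + 9 = 19

Answer: [20, 28, 26, 24, 20, 11, 26, 21, 19]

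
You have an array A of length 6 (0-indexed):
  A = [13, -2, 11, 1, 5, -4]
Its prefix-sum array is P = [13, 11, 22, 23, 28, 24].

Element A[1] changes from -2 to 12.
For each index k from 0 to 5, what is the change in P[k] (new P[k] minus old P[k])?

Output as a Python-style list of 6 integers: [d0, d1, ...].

Element change: A[1] -2 -> 12, delta = 14
For k < 1: P[k] unchanged, delta_P[k] = 0
For k >= 1: P[k] shifts by exactly 14
Delta array: [0, 14, 14, 14, 14, 14]

Answer: [0, 14, 14, 14, 14, 14]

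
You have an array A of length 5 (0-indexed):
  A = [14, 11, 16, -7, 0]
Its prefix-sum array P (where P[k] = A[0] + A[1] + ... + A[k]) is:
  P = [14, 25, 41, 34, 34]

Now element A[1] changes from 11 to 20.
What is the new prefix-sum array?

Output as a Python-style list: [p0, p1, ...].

Change: A[1] 11 -> 20, delta = 9
P[k] for k < 1: unchanged (A[1] not included)
P[k] for k >= 1: shift by delta = 9
  P[0] = 14 + 0 = 14
  P[1] = 25 + 9 = 34
  P[2] = 41 + 9 = 50
  P[3] = 34 + 9 = 43
  P[4] = 34 + 9 = 43

Answer: [14, 34, 50, 43, 43]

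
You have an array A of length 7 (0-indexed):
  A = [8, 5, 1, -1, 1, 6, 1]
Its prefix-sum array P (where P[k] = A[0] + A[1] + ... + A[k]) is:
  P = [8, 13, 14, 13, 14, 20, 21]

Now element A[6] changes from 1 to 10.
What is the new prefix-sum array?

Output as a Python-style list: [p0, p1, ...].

Answer: [8, 13, 14, 13, 14, 20, 30]

Derivation:
Change: A[6] 1 -> 10, delta = 9
P[k] for k < 6: unchanged (A[6] not included)
P[k] for k >= 6: shift by delta = 9
  P[0] = 8 + 0 = 8
  P[1] = 13 + 0 = 13
  P[2] = 14 + 0 = 14
  P[3] = 13 + 0 = 13
  P[4] = 14 + 0 = 14
  P[5] = 20 + 0 = 20
  P[6] = 21 + 9 = 30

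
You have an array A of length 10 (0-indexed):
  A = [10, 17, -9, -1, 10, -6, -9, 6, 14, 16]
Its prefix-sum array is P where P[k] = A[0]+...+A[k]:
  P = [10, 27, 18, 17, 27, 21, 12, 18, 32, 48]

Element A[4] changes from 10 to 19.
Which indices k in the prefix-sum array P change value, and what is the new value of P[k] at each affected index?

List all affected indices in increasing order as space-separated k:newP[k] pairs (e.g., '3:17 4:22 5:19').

Answer: 4:36 5:30 6:21 7:27 8:41 9:57

Derivation:
P[k] = A[0] + ... + A[k]
P[k] includes A[4] iff k >= 4
Affected indices: 4, 5, ..., 9; delta = 9
  P[4]: 27 + 9 = 36
  P[5]: 21 + 9 = 30
  P[6]: 12 + 9 = 21
  P[7]: 18 + 9 = 27
  P[8]: 32 + 9 = 41
  P[9]: 48 + 9 = 57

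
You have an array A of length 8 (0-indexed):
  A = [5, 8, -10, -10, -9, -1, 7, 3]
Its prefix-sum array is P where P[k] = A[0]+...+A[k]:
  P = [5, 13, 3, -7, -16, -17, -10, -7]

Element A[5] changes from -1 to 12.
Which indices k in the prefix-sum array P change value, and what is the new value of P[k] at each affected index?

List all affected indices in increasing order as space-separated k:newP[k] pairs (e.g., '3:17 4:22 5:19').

Answer: 5:-4 6:3 7:6

Derivation:
P[k] = A[0] + ... + A[k]
P[k] includes A[5] iff k >= 5
Affected indices: 5, 6, ..., 7; delta = 13
  P[5]: -17 + 13 = -4
  P[6]: -10 + 13 = 3
  P[7]: -7 + 13 = 6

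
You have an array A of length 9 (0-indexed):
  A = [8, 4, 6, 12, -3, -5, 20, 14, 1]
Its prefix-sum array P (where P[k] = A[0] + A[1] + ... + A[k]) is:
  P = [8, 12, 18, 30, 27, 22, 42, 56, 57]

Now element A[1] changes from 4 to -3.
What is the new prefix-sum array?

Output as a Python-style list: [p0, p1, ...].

Change: A[1] 4 -> -3, delta = -7
P[k] for k < 1: unchanged (A[1] not included)
P[k] for k >= 1: shift by delta = -7
  P[0] = 8 + 0 = 8
  P[1] = 12 + -7 = 5
  P[2] = 18 + -7 = 11
  P[3] = 30 + -7 = 23
  P[4] = 27 + -7 = 20
  P[5] = 22 + -7 = 15
  P[6] = 42 + -7 = 35
  P[7] = 56 + -7 = 49
  P[8] = 57 + -7 = 50

Answer: [8, 5, 11, 23, 20, 15, 35, 49, 50]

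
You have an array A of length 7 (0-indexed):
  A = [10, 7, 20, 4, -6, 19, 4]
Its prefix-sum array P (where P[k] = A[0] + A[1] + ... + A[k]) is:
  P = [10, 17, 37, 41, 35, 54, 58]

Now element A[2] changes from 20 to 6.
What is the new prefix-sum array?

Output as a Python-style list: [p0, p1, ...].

Change: A[2] 20 -> 6, delta = -14
P[k] for k < 2: unchanged (A[2] not included)
P[k] for k >= 2: shift by delta = -14
  P[0] = 10 + 0 = 10
  P[1] = 17 + 0 = 17
  P[2] = 37 + -14 = 23
  P[3] = 41 + -14 = 27
  P[4] = 35 + -14 = 21
  P[5] = 54 + -14 = 40
  P[6] = 58 + -14 = 44

Answer: [10, 17, 23, 27, 21, 40, 44]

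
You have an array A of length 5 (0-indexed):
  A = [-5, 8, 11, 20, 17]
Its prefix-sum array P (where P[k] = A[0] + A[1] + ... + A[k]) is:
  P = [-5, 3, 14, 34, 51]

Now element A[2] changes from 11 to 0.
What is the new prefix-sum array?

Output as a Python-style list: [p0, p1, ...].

Change: A[2] 11 -> 0, delta = -11
P[k] for k < 2: unchanged (A[2] not included)
P[k] for k >= 2: shift by delta = -11
  P[0] = -5 + 0 = -5
  P[1] = 3 + 0 = 3
  P[2] = 14 + -11 = 3
  P[3] = 34 + -11 = 23
  P[4] = 51 + -11 = 40

Answer: [-5, 3, 3, 23, 40]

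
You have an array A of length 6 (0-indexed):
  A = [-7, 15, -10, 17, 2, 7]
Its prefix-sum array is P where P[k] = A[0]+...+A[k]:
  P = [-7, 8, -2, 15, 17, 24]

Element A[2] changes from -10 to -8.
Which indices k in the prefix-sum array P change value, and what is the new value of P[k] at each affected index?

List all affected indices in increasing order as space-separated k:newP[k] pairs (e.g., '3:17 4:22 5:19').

Answer: 2:0 3:17 4:19 5:26

Derivation:
P[k] = A[0] + ... + A[k]
P[k] includes A[2] iff k >= 2
Affected indices: 2, 3, ..., 5; delta = 2
  P[2]: -2 + 2 = 0
  P[3]: 15 + 2 = 17
  P[4]: 17 + 2 = 19
  P[5]: 24 + 2 = 26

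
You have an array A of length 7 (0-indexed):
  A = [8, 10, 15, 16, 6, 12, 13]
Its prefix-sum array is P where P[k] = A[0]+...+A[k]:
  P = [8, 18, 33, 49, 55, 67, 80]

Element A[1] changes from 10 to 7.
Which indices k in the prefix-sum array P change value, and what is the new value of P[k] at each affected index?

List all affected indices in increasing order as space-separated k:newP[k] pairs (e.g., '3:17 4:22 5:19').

P[k] = A[0] + ... + A[k]
P[k] includes A[1] iff k >= 1
Affected indices: 1, 2, ..., 6; delta = -3
  P[1]: 18 + -3 = 15
  P[2]: 33 + -3 = 30
  P[3]: 49 + -3 = 46
  P[4]: 55 + -3 = 52
  P[5]: 67 + -3 = 64
  P[6]: 80 + -3 = 77

Answer: 1:15 2:30 3:46 4:52 5:64 6:77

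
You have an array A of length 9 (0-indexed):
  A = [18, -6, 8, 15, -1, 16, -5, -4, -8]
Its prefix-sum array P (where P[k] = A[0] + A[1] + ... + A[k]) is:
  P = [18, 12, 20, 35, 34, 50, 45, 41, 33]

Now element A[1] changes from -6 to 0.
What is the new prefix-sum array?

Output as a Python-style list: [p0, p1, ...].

Answer: [18, 18, 26, 41, 40, 56, 51, 47, 39]

Derivation:
Change: A[1] -6 -> 0, delta = 6
P[k] for k < 1: unchanged (A[1] not included)
P[k] for k >= 1: shift by delta = 6
  P[0] = 18 + 0 = 18
  P[1] = 12 + 6 = 18
  P[2] = 20 + 6 = 26
  P[3] = 35 + 6 = 41
  P[4] = 34 + 6 = 40
  P[5] = 50 + 6 = 56
  P[6] = 45 + 6 = 51
  P[7] = 41 + 6 = 47
  P[8] = 33 + 6 = 39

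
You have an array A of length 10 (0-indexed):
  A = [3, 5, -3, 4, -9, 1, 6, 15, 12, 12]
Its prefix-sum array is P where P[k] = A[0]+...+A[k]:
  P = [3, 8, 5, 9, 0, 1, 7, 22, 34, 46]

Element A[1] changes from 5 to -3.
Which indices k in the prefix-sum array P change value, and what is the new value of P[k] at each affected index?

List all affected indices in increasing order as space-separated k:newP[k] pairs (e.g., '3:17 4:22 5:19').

Answer: 1:0 2:-3 3:1 4:-8 5:-7 6:-1 7:14 8:26 9:38

Derivation:
P[k] = A[0] + ... + A[k]
P[k] includes A[1] iff k >= 1
Affected indices: 1, 2, ..., 9; delta = -8
  P[1]: 8 + -8 = 0
  P[2]: 5 + -8 = -3
  P[3]: 9 + -8 = 1
  P[4]: 0 + -8 = -8
  P[5]: 1 + -8 = -7
  P[6]: 7 + -8 = -1
  P[7]: 22 + -8 = 14
  P[8]: 34 + -8 = 26
  P[9]: 46 + -8 = 38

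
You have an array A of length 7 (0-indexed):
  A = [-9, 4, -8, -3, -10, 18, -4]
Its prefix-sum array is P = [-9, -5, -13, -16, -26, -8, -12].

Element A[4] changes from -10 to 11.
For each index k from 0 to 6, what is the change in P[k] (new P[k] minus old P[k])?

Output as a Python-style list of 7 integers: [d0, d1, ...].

Answer: [0, 0, 0, 0, 21, 21, 21]

Derivation:
Element change: A[4] -10 -> 11, delta = 21
For k < 4: P[k] unchanged, delta_P[k] = 0
For k >= 4: P[k] shifts by exactly 21
Delta array: [0, 0, 0, 0, 21, 21, 21]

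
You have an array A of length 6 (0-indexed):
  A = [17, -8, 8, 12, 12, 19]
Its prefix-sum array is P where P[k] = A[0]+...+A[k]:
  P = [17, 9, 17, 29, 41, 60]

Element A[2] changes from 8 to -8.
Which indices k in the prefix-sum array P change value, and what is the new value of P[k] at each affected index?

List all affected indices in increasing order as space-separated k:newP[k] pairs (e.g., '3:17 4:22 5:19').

P[k] = A[0] + ... + A[k]
P[k] includes A[2] iff k >= 2
Affected indices: 2, 3, ..., 5; delta = -16
  P[2]: 17 + -16 = 1
  P[3]: 29 + -16 = 13
  P[4]: 41 + -16 = 25
  P[5]: 60 + -16 = 44

Answer: 2:1 3:13 4:25 5:44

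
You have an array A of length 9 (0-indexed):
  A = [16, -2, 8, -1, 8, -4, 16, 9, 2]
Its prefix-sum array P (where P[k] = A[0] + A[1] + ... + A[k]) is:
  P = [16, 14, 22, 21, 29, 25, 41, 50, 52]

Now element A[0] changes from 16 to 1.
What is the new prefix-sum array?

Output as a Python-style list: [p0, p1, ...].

Change: A[0] 16 -> 1, delta = -15
P[k] for k < 0: unchanged (A[0] not included)
P[k] for k >= 0: shift by delta = -15
  P[0] = 16 + -15 = 1
  P[1] = 14 + -15 = -1
  P[2] = 22 + -15 = 7
  P[3] = 21 + -15 = 6
  P[4] = 29 + -15 = 14
  P[5] = 25 + -15 = 10
  P[6] = 41 + -15 = 26
  P[7] = 50 + -15 = 35
  P[8] = 52 + -15 = 37

Answer: [1, -1, 7, 6, 14, 10, 26, 35, 37]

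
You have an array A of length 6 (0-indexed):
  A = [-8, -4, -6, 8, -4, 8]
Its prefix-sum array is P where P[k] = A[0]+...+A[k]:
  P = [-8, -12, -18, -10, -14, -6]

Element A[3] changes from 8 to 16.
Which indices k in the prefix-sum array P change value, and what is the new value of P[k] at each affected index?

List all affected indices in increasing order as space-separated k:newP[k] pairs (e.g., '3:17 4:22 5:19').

Answer: 3:-2 4:-6 5:2

Derivation:
P[k] = A[0] + ... + A[k]
P[k] includes A[3] iff k >= 3
Affected indices: 3, 4, ..., 5; delta = 8
  P[3]: -10 + 8 = -2
  P[4]: -14 + 8 = -6
  P[5]: -6 + 8 = 2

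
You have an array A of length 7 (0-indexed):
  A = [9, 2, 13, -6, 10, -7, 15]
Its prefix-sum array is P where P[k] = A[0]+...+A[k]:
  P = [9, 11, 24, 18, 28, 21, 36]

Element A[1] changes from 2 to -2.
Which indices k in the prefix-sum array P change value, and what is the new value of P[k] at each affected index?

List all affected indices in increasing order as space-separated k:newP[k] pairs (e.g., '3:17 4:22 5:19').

P[k] = A[0] + ... + A[k]
P[k] includes A[1] iff k >= 1
Affected indices: 1, 2, ..., 6; delta = -4
  P[1]: 11 + -4 = 7
  P[2]: 24 + -4 = 20
  P[3]: 18 + -4 = 14
  P[4]: 28 + -4 = 24
  P[5]: 21 + -4 = 17
  P[6]: 36 + -4 = 32

Answer: 1:7 2:20 3:14 4:24 5:17 6:32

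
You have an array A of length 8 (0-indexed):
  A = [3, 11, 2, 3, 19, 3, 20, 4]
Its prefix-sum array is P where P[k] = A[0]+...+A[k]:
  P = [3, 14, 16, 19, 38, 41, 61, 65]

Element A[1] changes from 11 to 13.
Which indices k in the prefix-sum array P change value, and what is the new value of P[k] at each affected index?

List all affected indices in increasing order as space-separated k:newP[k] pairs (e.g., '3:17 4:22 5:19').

P[k] = A[0] + ... + A[k]
P[k] includes A[1] iff k >= 1
Affected indices: 1, 2, ..., 7; delta = 2
  P[1]: 14 + 2 = 16
  P[2]: 16 + 2 = 18
  P[3]: 19 + 2 = 21
  P[4]: 38 + 2 = 40
  P[5]: 41 + 2 = 43
  P[6]: 61 + 2 = 63
  P[7]: 65 + 2 = 67

Answer: 1:16 2:18 3:21 4:40 5:43 6:63 7:67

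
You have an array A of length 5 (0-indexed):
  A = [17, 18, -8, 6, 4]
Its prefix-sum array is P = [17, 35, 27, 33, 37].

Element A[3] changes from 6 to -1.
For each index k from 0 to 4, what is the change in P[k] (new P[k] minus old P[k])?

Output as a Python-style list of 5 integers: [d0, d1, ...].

Element change: A[3] 6 -> -1, delta = -7
For k < 3: P[k] unchanged, delta_P[k] = 0
For k >= 3: P[k] shifts by exactly -7
Delta array: [0, 0, 0, -7, -7]

Answer: [0, 0, 0, -7, -7]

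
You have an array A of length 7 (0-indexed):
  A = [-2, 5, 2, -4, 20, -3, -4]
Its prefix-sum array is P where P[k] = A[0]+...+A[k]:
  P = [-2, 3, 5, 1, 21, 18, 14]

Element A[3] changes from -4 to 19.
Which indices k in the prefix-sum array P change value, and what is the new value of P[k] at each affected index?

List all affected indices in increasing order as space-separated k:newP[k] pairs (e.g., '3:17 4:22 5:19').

Answer: 3:24 4:44 5:41 6:37

Derivation:
P[k] = A[0] + ... + A[k]
P[k] includes A[3] iff k >= 3
Affected indices: 3, 4, ..., 6; delta = 23
  P[3]: 1 + 23 = 24
  P[4]: 21 + 23 = 44
  P[5]: 18 + 23 = 41
  P[6]: 14 + 23 = 37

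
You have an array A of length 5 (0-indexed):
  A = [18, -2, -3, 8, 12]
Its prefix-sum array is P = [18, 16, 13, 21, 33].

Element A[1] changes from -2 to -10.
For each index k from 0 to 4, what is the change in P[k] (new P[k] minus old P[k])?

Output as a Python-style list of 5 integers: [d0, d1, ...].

Element change: A[1] -2 -> -10, delta = -8
For k < 1: P[k] unchanged, delta_P[k] = 0
For k >= 1: P[k] shifts by exactly -8
Delta array: [0, -8, -8, -8, -8]

Answer: [0, -8, -8, -8, -8]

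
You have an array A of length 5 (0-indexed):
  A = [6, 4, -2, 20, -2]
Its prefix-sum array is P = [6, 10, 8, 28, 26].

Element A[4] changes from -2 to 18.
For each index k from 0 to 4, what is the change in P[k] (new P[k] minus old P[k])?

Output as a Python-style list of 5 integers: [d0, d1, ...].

Element change: A[4] -2 -> 18, delta = 20
For k < 4: P[k] unchanged, delta_P[k] = 0
For k >= 4: P[k] shifts by exactly 20
Delta array: [0, 0, 0, 0, 20]

Answer: [0, 0, 0, 0, 20]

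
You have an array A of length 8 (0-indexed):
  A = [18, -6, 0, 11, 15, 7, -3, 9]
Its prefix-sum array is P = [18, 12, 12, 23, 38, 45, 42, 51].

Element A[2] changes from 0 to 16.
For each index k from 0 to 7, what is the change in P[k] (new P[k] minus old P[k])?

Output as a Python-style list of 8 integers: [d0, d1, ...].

Answer: [0, 0, 16, 16, 16, 16, 16, 16]

Derivation:
Element change: A[2] 0 -> 16, delta = 16
For k < 2: P[k] unchanged, delta_P[k] = 0
For k >= 2: P[k] shifts by exactly 16
Delta array: [0, 0, 16, 16, 16, 16, 16, 16]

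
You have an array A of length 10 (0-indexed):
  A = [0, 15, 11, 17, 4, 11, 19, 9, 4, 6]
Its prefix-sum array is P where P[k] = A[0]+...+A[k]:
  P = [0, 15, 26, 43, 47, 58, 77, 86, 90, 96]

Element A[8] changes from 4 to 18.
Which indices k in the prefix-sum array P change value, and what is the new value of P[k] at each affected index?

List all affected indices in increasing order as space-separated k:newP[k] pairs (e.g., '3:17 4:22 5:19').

P[k] = A[0] + ... + A[k]
P[k] includes A[8] iff k >= 8
Affected indices: 8, 9, ..., 9; delta = 14
  P[8]: 90 + 14 = 104
  P[9]: 96 + 14 = 110

Answer: 8:104 9:110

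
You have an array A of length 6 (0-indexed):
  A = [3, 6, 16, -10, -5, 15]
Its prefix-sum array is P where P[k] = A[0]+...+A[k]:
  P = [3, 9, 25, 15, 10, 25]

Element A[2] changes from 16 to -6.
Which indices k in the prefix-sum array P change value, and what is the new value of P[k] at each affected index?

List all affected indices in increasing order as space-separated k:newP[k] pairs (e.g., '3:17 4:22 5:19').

P[k] = A[0] + ... + A[k]
P[k] includes A[2] iff k >= 2
Affected indices: 2, 3, ..., 5; delta = -22
  P[2]: 25 + -22 = 3
  P[3]: 15 + -22 = -7
  P[4]: 10 + -22 = -12
  P[5]: 25 + -22 = 3

Answer: 2:3 3:-7 4:-12 5:3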